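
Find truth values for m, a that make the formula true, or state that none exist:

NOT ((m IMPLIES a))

m=T, a=F

  NOT ((m IMPLIES a)) = True
    m IMPLIES a = False
The formula evaluates to True.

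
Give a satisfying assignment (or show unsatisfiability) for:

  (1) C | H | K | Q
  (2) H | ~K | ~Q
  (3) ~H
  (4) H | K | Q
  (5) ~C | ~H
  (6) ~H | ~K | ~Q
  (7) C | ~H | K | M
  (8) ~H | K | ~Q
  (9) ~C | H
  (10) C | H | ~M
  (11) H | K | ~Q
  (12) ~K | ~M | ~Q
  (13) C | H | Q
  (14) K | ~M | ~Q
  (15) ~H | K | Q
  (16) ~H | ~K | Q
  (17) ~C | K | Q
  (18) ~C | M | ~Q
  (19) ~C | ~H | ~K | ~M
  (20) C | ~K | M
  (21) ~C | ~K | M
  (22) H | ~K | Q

The formula is unsatisfiable.

Case K = True:
  (~H) forces H = False.
  (H | ~K | ~Q) forces Q = False.
  Clause (H | ~K | Q) is falsified — contradiction.
Case K = False:
  (~H) forces H = False.
  (H | K | Q) forces Q = True.
  Clause (H | K | ~Q) is falsified — contradiction.
Both cases fail, so the formula is unsatisfiable.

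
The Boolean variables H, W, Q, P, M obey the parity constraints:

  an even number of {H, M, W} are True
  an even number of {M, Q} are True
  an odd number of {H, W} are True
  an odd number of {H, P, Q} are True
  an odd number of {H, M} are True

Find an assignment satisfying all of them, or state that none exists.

H = False, W = True, Q = True, P = False, M = True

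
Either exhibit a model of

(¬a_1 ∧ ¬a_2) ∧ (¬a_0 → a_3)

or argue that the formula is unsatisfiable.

a_0=F; a_1=F; a_2=F; a_3=T

  ¬a_1 ∧ ¬a_2 = True
    ¬a_1 = True
    ¬a_2 = True
  ¬a_0 → a_3 = True
    ¬a_0 = True
Both conjuncts True, so the formula holds.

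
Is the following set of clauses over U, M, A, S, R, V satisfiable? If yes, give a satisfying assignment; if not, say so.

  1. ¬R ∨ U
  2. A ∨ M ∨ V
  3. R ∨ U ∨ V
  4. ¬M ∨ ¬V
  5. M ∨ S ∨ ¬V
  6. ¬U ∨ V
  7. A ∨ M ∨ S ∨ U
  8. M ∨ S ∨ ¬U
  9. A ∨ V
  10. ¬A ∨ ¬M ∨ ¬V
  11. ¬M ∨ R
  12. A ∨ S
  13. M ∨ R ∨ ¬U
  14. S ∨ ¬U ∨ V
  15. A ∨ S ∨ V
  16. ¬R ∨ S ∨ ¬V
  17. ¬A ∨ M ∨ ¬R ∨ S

U = True, M = False, A = False, S = True, R = True, V = True

Set U = True.
  then (¬U ∨ V) forces V = True.
  then (¬M ∨ ¬V) forces M = False.
  then (M ∨ S ∨ ¬V) forces S = True.
  then (M ∨ R ∨ ¬U) forces R = True.
Set A = False.
All clauses satisfied.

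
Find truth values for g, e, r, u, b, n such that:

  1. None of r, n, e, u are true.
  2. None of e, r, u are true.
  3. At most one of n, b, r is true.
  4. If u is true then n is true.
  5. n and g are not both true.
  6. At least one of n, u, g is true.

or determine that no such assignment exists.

g = True, e = False, r = False, u = False, b = True, n = False

  (1) {r, n, e, u}: 0 true — none ✓
  (2) {e, r, u}: 0 true — none ✓
  (3) {n, b, r}: 1 true — at most one ✓
  (4) u=F ⇒ n: vacuous ✓
  (5) n=F, g=T — not both ✓
  (6) {n, u, g}: 1 true — at least one ✓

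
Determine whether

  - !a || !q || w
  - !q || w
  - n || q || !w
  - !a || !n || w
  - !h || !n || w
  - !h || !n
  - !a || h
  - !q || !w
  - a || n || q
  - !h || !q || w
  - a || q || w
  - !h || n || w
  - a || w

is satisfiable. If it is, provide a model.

Try h = True:
  (!h || !n) forces n = False.
  (!h || n || w) forces w = True.
  (n || q || !w) forces q = True.
  clause (!q || !w) is falsified — backtrack.
So h = False.
  then (!a || h) forces a = False.
  then (a || w) forces w = True.
  then (!q || !w) forces q = False.
  then (a || n || q) forces n = True.
All clauses satisfied.

h = False, n = True, q = False, a = False, w = True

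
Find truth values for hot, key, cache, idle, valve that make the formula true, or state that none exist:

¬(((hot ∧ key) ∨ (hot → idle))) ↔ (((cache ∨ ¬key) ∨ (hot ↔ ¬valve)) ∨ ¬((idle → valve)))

hot = True, key = False, cache = True, idle = False, valve = False

  ¬(((hot ∧ key) ∨ (hot → idle))) ↔ (((cache ∨ ¬key) ∨ (hot ↔ ¬valve)) ∨ ¬((idle → valve))) = True
    ¬(((hot ∧ key) ∨ (hot → idle))) = True
      (hot ∧ key) ∨ (hot → idle) = False
        hot ∧ key = False
        hot → idle = False
    ((cache ∨ ¬key) ∨ (hot ↔ ¬valve)) ∨ ¬((idle → valve)) = True
      (cache ∨ ¬key) ∨ (hot ↔ ¬valve) = True
        cache ∨ ¬key = True
          ¬key = True
        hot ↔ ¬valve = True
          ¬valve = True
      ¬((idle → valve)) = False
        idle → valve = True
The formula evaluates to True.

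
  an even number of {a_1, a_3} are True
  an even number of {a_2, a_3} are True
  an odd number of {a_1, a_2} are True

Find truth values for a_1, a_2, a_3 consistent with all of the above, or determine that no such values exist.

Adding constraints 1, 2, 3 mod 2: every variable appears an even number of times on the left, so the left side is 0.
But the right sides sum to 1 (mod 2). 0 ≠ 1 — the system is inconsistent.

The formula is unsatisfiable.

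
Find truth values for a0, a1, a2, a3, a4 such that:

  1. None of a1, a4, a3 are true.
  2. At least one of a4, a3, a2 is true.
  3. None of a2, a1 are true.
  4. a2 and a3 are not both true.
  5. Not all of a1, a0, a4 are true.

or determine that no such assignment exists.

UNSATISFIABLE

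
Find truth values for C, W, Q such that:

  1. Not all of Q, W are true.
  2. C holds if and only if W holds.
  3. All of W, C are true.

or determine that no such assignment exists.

C: True, W: True, Q: False

  (1) {Q, W}: 1/2 true — not all ✓
  (2) C=T, W=T — same ✓
  (3) {W, C}: all 2 true ✓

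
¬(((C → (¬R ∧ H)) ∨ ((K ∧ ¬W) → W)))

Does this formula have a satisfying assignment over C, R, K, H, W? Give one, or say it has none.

C = True, R = True, K = True, H = False, W = False

  ¬(((C → (¬R ∧ H)) ∨ ((K ∧ ¬W) → W))) = True
    (C → (¬R ∧ H)) ∨ ((K ∧ ¬W) → W) = False
      C → (¬R ∧ H) = False
        ¬R ∧ H = False
          ¬R = False
      (K ∧ ¬W) → W = False
        K ∧ ¬W = True
          ¬W = True
The formula evaluates to True.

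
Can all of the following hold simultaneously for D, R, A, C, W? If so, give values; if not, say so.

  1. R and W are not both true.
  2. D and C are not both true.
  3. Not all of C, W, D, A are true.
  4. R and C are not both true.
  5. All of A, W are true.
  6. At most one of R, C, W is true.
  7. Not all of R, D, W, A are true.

D = True, R = False, A = True, C = False, W = True

  (1) R=F, W=T — not both ✓
  (2) D=T, C=F — not both ✓
  (3) {C, W, D, A}: 3/4 true — not all ✓
  (4) R=F, C=F — not both ✓
  (5) {A, W}: all 2 true ✓
  (6) {R, C, W}: 1 true — at most one ✓
  (7) {R, D, W, A}: 3/4 true — not all ✓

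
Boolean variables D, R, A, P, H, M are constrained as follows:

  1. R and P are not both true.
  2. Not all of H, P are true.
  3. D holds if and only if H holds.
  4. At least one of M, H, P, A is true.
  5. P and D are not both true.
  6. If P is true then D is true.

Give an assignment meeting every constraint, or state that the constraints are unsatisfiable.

D: False; R: False; A: False; P: False; H: False; M: True

  (1) R=F, P=F — not both ✓
  (2) {H, P}: 0/2 true — not all ✓
  (3) D=F, H=F — same ✓
  (4) {M, H, P, A}: 1 true — at least one ✓
  (5) P=F, D=F — not both ✓
  (6) P=F ⇒ D: vacuous ✓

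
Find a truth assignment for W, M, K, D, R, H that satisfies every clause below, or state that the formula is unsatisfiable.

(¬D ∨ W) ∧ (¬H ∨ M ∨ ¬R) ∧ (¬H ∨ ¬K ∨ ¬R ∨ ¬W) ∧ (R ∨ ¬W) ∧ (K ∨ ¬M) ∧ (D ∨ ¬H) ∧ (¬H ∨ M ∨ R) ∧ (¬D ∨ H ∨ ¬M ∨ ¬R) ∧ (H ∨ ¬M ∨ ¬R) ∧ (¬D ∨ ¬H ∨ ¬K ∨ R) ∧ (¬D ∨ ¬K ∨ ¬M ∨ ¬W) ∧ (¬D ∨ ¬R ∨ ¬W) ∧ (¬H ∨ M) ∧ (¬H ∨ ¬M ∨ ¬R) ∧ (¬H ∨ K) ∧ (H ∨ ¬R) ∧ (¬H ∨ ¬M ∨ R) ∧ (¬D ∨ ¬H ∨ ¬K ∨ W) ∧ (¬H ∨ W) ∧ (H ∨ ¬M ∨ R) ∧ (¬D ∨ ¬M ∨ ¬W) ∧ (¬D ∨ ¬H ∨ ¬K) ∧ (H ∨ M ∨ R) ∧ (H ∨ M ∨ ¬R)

The formula is unsatisfiable.

Case D = True:
  (¬D ∨ W) forces W = True.
  (R ∨ ¬W) forces R = True.
  Clause (¬D ∨ ¬R ∨ ¬W) is falsified — contradiction.
Case D = False:
  (D ∨ ¬H) forces H = False.
  (H ∨ ¬R) forces R = False.
  (R ∨ ¬W) forces W = False.
  (H ∨ ¬M ∨ R) forces M = False.
  Clause (H ∨ M ∨ R) is falsified — contradiction.
Both cases fail, so the formula is unsatisfiable.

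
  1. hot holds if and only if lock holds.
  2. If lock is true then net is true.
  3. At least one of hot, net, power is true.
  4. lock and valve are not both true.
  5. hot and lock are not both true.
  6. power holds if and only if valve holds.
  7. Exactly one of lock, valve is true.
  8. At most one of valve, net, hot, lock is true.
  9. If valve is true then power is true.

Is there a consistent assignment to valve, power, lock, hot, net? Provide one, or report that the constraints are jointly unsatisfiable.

valve: True, power: True, lock: False, hot: False, net: False

  (1) hot=F, lock=F — same ✓
  (2) lock=F ⇒ net: vacuous ✓
  (3) {hot, net, power}: 1 true — at least one ✓
  (4) lock=F, valve=T — not both ✓
  (5) hot=F, lock=F — not both ✓
  (6) power=T, valve=T — same ✓
  (7) {lock, valve}: 1 true — exactly one ✓
  (8) {valve, net, hot, lock}: 1 true — at most one ✓
  (9) valve=T ⇒ power: T ✓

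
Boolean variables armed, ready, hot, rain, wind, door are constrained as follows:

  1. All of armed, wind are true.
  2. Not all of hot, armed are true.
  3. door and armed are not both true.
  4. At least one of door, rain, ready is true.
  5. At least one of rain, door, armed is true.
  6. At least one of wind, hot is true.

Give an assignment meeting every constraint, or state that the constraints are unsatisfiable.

armed: True, ready: False, hot: False, rain: True, wind: True, door: False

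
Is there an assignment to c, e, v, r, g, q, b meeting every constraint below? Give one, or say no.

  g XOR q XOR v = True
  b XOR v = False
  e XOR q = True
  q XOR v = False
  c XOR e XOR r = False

c: True; e: True; v: False; r: False; g: True; q: False; b: False

g XOR q XOR v = T XOR F XOR F = True ✓
b XOR v = F XOR F = False ✓
e XOR q = T XOR F = True ✓
q XOR v = F XOR F = False ✓
c XOR e XOR r = T XOR T XOR F = False ✓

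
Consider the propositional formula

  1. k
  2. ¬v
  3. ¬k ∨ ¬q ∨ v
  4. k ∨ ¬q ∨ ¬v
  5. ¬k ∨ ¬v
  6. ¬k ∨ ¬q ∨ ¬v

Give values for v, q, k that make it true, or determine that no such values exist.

v=F, q=F, k=T

Unit clause (k) forces k = True.
Unit clause (¬v) forces v = False.
In (¬k ∨ ¬q ∨ v) only ¬q is left, so q = False.
All clauses satisfied.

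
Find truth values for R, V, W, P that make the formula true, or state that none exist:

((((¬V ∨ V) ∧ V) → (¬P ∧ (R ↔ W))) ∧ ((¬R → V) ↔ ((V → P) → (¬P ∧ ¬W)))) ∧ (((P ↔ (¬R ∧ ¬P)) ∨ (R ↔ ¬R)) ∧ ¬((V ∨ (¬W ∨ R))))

No satisfying assignment exists.

Case V = True: the conjunct ¬((V ∨ (¬W ∨ R))) becomes ¬((True ∨ (¬W ∨ R))) = False.
Case V = False: the formula simplifies to (R ↔ (¬P ∧ ¬W)) ∧ (((P ↔ (¬R ∧ ¬P)) ∨ (R ↔ ¬R)) ∧ ¬((¬W ∨ R))).
  R = True: the conjunct ¬((¬W ∨ R)) becomes ¬((¬W ∨ True)) = False.
  R = False: simplifies to ¬((¬P ∧ ¬W)) ∧ ((P ↔ ¬P) ∧ ¬(¬W)).
    P = True: the conjunct P ↔ ¬P becomes True ↔ ¬True = False.
    P = False: the conjunct P ↔ ¬P becomes False ↔ ¬False = False.
Both cases fail — unsatisfiable.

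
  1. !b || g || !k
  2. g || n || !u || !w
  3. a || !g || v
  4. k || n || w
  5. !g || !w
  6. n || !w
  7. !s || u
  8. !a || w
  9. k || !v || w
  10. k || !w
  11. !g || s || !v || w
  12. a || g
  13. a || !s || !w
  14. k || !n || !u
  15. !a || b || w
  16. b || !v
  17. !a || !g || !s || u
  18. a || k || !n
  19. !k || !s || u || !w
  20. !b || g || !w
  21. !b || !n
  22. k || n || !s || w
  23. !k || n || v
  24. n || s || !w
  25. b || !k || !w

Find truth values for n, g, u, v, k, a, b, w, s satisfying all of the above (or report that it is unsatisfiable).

Set n = False.
  then (n || !w) forces w = False.
  then (!a || w) forces a = False.
  then (a || g) forces g = True.
  then (a || !g || v) forces v = True.
  then (k || n || w) forces k = True.
  then (!g || s || !v || w) forces s = True.
  then (b || !v) forces b = True.
  then (!s || u) forces u = True.
All clauses satisfied.

n = False, g = True, u = True, v = True, k = True, a = False, b = True, w = False, s = True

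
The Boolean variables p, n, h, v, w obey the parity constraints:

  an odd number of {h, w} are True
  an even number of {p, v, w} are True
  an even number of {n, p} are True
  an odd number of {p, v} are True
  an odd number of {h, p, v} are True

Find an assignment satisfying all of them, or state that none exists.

p = False; n = False; h = False; v = True; w = True

{h, w}: 1 true → odd ✓
{p, v, w}: 2 true → even ✓
{n, p}: 0 true → even ✓
{p, v}: 1 true → odd ✓
{h, p, v}: 1 true → odd ✓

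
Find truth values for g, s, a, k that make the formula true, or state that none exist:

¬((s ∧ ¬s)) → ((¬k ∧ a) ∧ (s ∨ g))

g=F, s=T, a=T, k=F

  ¬((s ∧ ¬s)) → ((¬k ∧ a) ∧ (s ∨ g)) = True
    ¬((s ∧ ¬s)) = True
      s ∧ ¬s = False
        ¬s = False
    (¬k ∧ a) ∧ (s ∨ g) = True
      ¬k ∧ a = True
        ¬k = True
      s ∨ g = True
The formula evaluates to True.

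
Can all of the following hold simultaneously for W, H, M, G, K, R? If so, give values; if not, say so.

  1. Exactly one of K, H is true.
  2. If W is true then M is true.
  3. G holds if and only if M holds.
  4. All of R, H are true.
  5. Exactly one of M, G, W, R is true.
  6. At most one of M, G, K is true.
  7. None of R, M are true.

Case R = True:
  Constraint (7) is violated (R=T) — contradiction.
Case R = False:
  Constraint (4) is violated (R=F) — contradiction.
Both cases fail — unsatisfiable.

Unsatisfiable — no assignment works.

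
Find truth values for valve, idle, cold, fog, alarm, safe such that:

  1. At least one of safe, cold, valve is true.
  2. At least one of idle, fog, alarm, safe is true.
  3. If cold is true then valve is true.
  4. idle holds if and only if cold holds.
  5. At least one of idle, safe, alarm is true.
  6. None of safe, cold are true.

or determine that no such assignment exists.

valve: True, idle: False, cold: False, fog: False, alarm: True, safe: False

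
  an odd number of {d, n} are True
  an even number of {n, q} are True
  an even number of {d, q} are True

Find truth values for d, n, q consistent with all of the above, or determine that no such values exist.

UNSATISFIABLE

Adding constraints 1, 2, 3 mod 2: every variable appears an even number of times on the left, so the left side is 0.
But the right sides sum to 1 (mod 2). 0 ≠ 1 — the system is inconsistent.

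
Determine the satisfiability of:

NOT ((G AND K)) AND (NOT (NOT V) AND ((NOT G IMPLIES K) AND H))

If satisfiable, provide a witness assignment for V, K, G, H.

V: True, K: False, G: True, H: True

  NOT ((G AND K)) = True
    G AND K = False
  NOT (NOT V) AND ((NOT G IMPLIES K) AND H) = True
    NOT (NOT V) = True
      NOT V = False
    (NOT G IMPLIES K) AND H = True
      NOT G IMPLIES K = True
        NOT G = False
Both conjuncts True, so the formula holds.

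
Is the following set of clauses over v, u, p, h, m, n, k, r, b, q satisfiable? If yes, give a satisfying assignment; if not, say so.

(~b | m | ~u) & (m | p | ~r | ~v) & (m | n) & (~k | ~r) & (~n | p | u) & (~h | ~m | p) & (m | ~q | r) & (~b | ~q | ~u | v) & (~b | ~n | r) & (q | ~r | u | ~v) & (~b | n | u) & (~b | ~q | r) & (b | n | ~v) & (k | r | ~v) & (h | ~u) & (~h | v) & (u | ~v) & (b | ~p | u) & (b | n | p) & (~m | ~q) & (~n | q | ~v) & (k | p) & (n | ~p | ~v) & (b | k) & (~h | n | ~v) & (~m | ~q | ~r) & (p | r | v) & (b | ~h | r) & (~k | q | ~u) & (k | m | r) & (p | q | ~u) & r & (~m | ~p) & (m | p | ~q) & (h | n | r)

Unit clause (r) forces r = True.
In (~k | ~r) only ~k is left, so k = False.
In (k | p) only p is left, so p = True.
In (b | k) only b is left, so b = True.
In (~m | ~p) only ~m is left, so m = False.
In (~b | m | ~u) only ~u is left, so u = False.
In (m | n) only n is left, so n = True.
In (u | ~v) only ~v is left, so v = False.
In (~h | v) only ~h is left, so h = False.
Set q = False.
All clauses satisfied.

v: False; u: False; p: True; h: False; m: False; n: True; k: False; r: True; b: True; q: False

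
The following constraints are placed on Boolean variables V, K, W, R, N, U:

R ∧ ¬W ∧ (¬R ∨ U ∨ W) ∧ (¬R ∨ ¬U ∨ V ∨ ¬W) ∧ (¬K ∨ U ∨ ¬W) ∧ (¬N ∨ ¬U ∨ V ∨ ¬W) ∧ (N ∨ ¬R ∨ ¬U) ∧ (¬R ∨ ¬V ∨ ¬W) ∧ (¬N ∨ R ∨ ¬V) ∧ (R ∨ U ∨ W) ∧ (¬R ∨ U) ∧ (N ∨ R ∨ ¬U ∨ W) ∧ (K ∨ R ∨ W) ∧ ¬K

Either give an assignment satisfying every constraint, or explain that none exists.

V = True, K = False, W = False, R = True, N = True, U = True

Unit clause (R) forces R = True.
Unit clause (¬W) forces W = False.
In (¬R ∨ U ∨ W) only U is left, so U = True.
In (N ∨ ¬R ∨ ¬U) only N is left, so N = True.
Unit clause (¬K) forces K = False.
Set V = True.
All clauses satisfied.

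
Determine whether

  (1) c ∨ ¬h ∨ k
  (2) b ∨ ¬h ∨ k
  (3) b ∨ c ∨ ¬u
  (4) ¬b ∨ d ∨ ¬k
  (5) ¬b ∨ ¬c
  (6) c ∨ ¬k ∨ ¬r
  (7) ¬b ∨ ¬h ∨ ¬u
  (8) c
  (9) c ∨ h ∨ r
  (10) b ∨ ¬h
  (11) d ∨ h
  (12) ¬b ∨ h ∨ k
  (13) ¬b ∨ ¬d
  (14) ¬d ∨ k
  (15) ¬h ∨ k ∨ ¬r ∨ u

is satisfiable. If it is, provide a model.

k = True, d = True, r = True, b = False, h = False, u = False, c = True

Unit clause (c) forces c = True.
In (¬b ∨ ¬c) only ¬b is left, so b = False.
In (b ∨ ¬h) only ¬h is left, so h = False.
In (d ∨ h) only d is left, so d = True.
In (¬d ∨ k) only k is left, so k = True.
Set r = True.
Set u = False.
All clauses satisfied.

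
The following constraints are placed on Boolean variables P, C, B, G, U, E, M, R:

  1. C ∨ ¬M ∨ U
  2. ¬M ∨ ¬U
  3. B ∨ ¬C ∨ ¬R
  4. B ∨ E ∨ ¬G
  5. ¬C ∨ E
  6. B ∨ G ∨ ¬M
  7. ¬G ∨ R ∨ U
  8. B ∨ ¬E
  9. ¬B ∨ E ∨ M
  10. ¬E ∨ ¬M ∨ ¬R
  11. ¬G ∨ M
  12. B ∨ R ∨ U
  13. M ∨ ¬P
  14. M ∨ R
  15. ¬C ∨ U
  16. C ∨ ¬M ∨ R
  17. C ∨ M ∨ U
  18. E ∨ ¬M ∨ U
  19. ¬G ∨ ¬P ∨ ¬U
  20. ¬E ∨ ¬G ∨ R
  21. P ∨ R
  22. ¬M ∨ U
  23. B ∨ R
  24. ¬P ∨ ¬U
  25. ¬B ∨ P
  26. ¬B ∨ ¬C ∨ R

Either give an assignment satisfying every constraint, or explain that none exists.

Try P = True:
  (M ∨ ¬P) forces M = True.
  (¬M ∨ ¬U) forces U = False.
  clause (¬M ∨ U) is falsified — backtrack.
So P = False.
  then (P ∨ R) forces R = True.
  then (¬B ∨ P) forces B = False.
  then (B ∨ ¬C ∨ ¬R) forces C = False.
  then (B ∨ ¬E) forces E = False.
  then (B ∨ E ∨ ¬G) forces G = False.
  then (B ∨ G ∨ ¬M) forces M = False.
  then (C ∨ M ∨ U) forces U = True.
All clauses satisfied.

P=F; C=F; B=F; G=F; U=T; E=F; M=F; R=T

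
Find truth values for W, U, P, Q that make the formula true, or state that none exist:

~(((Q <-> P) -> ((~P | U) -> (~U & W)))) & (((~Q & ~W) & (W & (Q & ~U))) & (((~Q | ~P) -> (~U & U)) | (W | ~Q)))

Case W = True: the conjunct ~W is False.
Case W = False: the conjunct W is False.
Both cases fail — unsatisfiable.

The formula is unsatisfiable.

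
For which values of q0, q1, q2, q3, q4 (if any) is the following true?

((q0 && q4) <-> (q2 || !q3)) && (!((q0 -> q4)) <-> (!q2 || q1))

q0: True, q1: True, q2: False, q3: True, q4: False

  (q0 && q4) <-> (q2 || !q3) = True
    q0 && q4 = False
    q2 || !q3 = False
      !q3 = False
  !((q0 -> q4)) <-> (!q2 || q1) = True
    !((q0 -> q4)) = True
      q0 -> q4 = False
    !q2 || q1 = True
      !q2 = True
Both conjuncts True, so the formula holds.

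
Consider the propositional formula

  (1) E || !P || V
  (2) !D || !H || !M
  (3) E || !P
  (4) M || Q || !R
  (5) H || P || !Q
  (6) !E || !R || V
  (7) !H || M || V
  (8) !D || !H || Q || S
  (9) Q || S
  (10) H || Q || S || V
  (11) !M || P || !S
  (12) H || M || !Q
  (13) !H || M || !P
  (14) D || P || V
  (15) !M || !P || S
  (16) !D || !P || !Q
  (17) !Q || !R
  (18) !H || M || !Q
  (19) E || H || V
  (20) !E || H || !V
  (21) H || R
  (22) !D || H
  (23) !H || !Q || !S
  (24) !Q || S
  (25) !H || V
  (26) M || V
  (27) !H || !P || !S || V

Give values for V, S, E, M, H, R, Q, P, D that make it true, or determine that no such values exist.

V = True, S = True, E = True, M = False, H = True, R = False, Q = False, P = False, D = True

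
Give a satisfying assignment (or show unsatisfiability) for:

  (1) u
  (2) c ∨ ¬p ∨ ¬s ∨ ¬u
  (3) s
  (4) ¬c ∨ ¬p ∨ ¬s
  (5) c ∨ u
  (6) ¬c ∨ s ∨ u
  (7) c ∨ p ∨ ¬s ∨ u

p=F; s=T; c=T; u=T

Unit clause (u) forces u = True.
Unit clause (s) forces s = True.
Try p = True:
  (c ∨ ¬p ∨ ¬s ∨ ¬u) forces c = True.
  clause (¬c ∨ ¬p ∨ ¬s) is falsified — backtrack.
So p = False.
Set c = True.
Check each clause:
  (u): u holds.
  (c ∨ ¬p ∨ ¬s ∨ ¬u): c holds.
  (s): s holds.
  (¬c ∨ ¬p ∨ ¬s): ¬p holds.
  (c ∨ u): c holds.
  (¬c ∨ s ∨ u): s holds.
  (c ∨ p ∨ ¬s ∨ u): c holds.
All clauses satisfied.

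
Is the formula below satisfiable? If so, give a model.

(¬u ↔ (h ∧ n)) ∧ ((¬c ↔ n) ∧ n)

u=F, n=T, h=T, c=F

  ¬u ↔ (h ∧ n) = True
    ¬u = True
    h ∧ n = True
  (¬c ↔ n) ∧ n = True
    ¬c ↔ n = True
      ¬c = True
Both conjuncts True, so the formula holds.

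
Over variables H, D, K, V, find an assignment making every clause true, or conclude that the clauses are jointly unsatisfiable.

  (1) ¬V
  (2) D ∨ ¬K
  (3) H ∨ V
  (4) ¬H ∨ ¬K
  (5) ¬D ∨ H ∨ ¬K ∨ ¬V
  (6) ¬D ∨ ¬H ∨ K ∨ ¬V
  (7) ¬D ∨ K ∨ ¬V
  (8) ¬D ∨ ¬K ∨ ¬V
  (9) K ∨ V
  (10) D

The formula is unsatisfiable.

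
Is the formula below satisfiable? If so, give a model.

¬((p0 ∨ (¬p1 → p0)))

p0 = False; p1 = False

  ¬((p0 ∨ (¬p1 → p0))) = True
    p0 ∨ (¬p1 → p0) = False
      ¬p1 → p0 = False
        ¬p1 = True
The formula evaluates to True.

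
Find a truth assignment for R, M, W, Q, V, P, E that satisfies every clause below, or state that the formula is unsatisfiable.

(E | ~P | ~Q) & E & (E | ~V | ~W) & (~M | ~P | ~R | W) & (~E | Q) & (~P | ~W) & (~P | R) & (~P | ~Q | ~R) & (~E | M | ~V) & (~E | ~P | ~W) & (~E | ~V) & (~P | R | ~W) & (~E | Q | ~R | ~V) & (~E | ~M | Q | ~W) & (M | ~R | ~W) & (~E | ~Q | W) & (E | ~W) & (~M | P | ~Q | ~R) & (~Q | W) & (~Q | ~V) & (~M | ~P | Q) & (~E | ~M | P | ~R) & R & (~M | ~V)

Case R = True:
  (E) forces E = True.
  (~E | Q) forces Q = True.
  (~P | ~Q | ~R) forces P = False.
  (~E | ~V) forces V = False.
  (~E | ~Q | W) forces W = True.
  (M | ~R | ~W) forces M = True.
  Clause (~M | P | ~Q | ~R) is falsified — contradiction.
Case R = False:
  Clause (R) is falsified — contradiction.
Both cases fail, so the formula is unsatisfiable.

Unsatisfiable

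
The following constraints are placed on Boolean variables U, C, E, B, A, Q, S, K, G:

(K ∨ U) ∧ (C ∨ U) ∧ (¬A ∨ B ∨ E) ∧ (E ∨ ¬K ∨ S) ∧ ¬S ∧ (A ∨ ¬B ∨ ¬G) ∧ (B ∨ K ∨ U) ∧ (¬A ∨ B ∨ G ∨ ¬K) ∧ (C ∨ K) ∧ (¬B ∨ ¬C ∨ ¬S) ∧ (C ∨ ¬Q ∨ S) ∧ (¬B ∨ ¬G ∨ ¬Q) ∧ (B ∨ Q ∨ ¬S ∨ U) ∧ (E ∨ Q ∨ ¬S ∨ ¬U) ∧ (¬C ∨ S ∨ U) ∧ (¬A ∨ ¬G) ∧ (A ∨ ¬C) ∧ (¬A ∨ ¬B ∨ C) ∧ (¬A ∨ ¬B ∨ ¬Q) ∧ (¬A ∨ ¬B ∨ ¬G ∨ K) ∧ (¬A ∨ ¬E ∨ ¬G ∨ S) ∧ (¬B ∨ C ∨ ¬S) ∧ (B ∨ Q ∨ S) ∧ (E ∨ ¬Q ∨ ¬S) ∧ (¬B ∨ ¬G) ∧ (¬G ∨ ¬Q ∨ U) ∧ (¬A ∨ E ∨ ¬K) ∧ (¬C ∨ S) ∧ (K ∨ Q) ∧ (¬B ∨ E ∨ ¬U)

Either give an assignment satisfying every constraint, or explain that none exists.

U = True; C = False; E = True; B = True; A = False; Q = False; S = False; K = True; G = False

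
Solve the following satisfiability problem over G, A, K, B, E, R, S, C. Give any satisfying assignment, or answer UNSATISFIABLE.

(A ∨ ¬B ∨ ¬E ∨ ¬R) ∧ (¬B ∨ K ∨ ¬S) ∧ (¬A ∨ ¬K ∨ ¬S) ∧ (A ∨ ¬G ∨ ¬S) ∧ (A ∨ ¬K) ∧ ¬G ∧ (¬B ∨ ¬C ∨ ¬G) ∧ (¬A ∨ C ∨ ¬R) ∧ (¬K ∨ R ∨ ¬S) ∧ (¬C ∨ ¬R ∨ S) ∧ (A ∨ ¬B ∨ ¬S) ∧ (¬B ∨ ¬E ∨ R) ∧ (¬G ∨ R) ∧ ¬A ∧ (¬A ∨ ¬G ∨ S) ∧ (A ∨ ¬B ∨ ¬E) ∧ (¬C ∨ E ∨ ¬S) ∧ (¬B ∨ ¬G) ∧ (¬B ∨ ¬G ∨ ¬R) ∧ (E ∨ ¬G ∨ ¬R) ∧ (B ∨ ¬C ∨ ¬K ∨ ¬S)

Unit clause (¬G) forces G = False.
Unit clause (¬A) forces A = False.
In (A ∨ ¬K) only ¬K is left, so K = False.
Set B = False.
Set E = True.
Set R = True.
Set S = True.
Set C = False.
All clauses satisfied.

G = False; A = False; K = False; B = False; E = True; R = True; S = True; C = False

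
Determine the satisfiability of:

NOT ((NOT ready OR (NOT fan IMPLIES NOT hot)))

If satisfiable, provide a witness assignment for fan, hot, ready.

fan = False, hot = True, ready = True

  NOT ((NOT ready OR (NOT fan IMPLIES NOT hot))) = True
    NOT ready OR (NOT fan IMPLIES NOT hot) = False
      NOT ready = False
      NOT fan IMPLIES NOT hot = False
        NOT fan = True
        NOT hot = False
The formula evaluates to True.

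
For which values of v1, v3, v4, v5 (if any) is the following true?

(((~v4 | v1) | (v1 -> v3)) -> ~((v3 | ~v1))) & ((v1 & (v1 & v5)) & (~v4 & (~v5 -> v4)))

v1=T, v3=F, v4=F, v5=T

  ((~v4 | v1) | (v1 -> v3)) -> ~((v3 | ~v1)) = True
    (~v4 | v1) | (v1 -> v3) = True
      ~v4 | v1 = True
        ~v4 = True
      v1 -> v3 = False
    ~((v3 | ~v1)) = True
      v3 | ~v1 = False
        ~v1 = False
  (v1 & (v1 & v5)) & (~v4 & (~v5 -> v4)) = True
    v1 & (v1 & v5) = True
      v1 & v5 = True
    ~v4 & (~v5 -> v4) = True
      ~v4 = True
      ~v5 -> v4 = True
        ~v5 = False
Both conjuncts True, so the formula holds.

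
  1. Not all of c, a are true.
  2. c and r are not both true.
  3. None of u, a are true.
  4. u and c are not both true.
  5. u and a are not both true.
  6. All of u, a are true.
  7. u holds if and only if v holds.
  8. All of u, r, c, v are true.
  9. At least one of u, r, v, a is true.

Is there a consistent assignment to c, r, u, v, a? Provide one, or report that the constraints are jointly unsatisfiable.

The formula is unsatisfiable.

Case u = True:
  Constraint (3) is violated (u=T) — contradiction.
Case u = False:
  Constraint (6) is violated (u=F) — contradiction.
Both cases fail — unsatisfiable.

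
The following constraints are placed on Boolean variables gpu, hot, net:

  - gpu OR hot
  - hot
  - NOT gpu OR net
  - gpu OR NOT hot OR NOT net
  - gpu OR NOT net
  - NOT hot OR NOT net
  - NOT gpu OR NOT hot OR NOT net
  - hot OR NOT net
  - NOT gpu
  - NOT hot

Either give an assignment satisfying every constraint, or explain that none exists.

UNSATISFIABLE

Case hot = True:
  Clause (NOT hot) is falsified — contradiction.
Case hot = False:
  Clause (hot) is falsified — contradiction.
Both cases fail, so the formula is unsatisfiable.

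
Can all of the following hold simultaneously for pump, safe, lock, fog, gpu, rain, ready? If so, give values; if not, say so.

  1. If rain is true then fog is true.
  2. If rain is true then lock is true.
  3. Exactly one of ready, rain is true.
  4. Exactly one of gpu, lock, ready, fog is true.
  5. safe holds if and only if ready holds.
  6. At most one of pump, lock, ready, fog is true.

pump = False, safe = True, lock = False, fog = False, gpu = False, rain = False, ready = True

  (1) rain=F ⇒ fog: vacuous ✓
  (2) rain=F ⇒ lock: vacuous ✓
  (3) {ready, rain}: 1 true — exactly one ✓
  (4) {gpu, lock, ready, fog}: 1 true — exactly one ✓
  (5) safe=T, ready=T — same ✓
  (6) {pump, lock, ready, fog}: 1 true — at most one ✓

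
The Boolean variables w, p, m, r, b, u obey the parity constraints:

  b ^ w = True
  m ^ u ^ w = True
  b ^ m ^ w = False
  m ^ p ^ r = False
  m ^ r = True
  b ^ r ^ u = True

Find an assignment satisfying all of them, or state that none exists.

w: True, p: True, m: True, r: False, b: False, u: True

b ^ w = F ^ T = True ✓
m ^ u ^ w = T ^ T ^ T = True ✓
b ^ m ^ w = F ^ T ^ T = False ✓
m ^ p ^ r = T ^ T ^ F = False ✓
m ^ r = T ^ F = True ✓
b ^ r ^ u = F ^ F ^ T = True ✓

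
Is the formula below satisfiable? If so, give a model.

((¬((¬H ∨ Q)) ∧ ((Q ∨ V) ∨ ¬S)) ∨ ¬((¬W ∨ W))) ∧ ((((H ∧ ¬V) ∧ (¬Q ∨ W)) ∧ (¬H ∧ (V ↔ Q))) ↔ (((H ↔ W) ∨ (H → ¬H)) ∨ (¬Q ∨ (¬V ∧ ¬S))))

Case H = True: the formula simplifies to ((¬Q ∧ ((Q ∨ V) ∨ ¬S)) ∨ ¬((¬W ∨ W))) ∧ ¬((W ∨ (¬Q ∨ (¬V ∧ ¬S)))).
  Q = True: simplifies to ¬((¬W ∨ W)) ∧ ¬((W ∨ (¬V ∧ ¬S))).
    W = True: the conjunct ¬((¬W ∨ W)) becomes ¬((False ∨ True)) = False.
    W = False: the conjunct ¬((¬W ∨ W)) becomes ¬((True ∨ False)) = False.
  Q = False: the conjunct ¬((W ∨ (¬Q ∨ (¬V ∧ ¬S)))) becomes ¬((W ∨ True)) = False.
Case H = False: the conjunct (((H ∧ ¬V) ∧ (¬Q ∨ W)) ∧ (¬H ∧ (V ↔ Q))) ↔ (((H ↔ W) ∨ (H → ¬H)) ∨ (¬Q ∨ (¬V ∧ ¬S))) becomes (False ∧ (V ↔ Q)) ↔ (True ∨ (¬Q ∨ (¬V ∧ ¬S))) = False.
Both cases fail — unsatisfiable.

Unsatisfiable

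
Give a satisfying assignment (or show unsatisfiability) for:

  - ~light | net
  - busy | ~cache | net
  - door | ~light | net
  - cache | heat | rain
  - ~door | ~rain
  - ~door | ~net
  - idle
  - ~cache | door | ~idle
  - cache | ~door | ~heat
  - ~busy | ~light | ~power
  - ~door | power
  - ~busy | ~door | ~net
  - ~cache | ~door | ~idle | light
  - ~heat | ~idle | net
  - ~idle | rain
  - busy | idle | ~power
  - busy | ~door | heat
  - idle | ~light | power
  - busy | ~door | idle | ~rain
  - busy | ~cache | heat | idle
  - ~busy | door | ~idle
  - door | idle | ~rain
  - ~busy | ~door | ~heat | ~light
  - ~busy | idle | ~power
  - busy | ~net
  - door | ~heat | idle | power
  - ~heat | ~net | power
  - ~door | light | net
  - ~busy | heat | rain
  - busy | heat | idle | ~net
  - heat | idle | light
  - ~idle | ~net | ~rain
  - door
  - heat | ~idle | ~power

Unsatisfiable — no assignment works.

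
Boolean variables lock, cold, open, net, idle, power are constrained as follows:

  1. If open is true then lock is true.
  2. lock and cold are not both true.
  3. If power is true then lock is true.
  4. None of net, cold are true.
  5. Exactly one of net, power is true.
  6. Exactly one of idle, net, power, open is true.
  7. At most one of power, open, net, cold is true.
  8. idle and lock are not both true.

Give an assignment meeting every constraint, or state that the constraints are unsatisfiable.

lock = True, cold = False, open = False, net = False, idle = False, power = True

  (1) open=F ⇒ lock: vacuous ✓
  (2) lock=T, cold=F — not both ✓
  (3) power=T ⇒ lock: T ✓
  (4) {net, cold}: 0 true — none ✓
  (5) {net, power}: 1 true — exactly one ✓
  (6) {idle, net, power, open}: 1 true — exactly one ✓
  (7) {power, open, net, cold}: 1 true — at most one ✓
  (8) idle=F, lock=T — not both ✓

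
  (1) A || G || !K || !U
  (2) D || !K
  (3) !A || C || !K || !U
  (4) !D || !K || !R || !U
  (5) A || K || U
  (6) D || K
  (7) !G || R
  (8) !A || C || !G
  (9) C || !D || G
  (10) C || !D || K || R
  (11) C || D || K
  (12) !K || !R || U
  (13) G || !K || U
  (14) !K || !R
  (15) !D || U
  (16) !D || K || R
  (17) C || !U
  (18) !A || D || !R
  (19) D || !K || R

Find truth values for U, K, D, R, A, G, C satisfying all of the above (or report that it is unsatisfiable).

U = True; K = False; D = True; R = True; A = True; G = True; C = True

Try U = False:
  (!D || U) forces D = False.
  (D || !K) forces K = False.
  clause (D || K) is falsified — backtrack.
So U = True.
  then (C || !U) forces C = True.
Set K = False.
  then (D || K) forces D = True.
  then (!D || K || R) forces R = True.
Set A = True.
Set G = True.
All clauses satisfied.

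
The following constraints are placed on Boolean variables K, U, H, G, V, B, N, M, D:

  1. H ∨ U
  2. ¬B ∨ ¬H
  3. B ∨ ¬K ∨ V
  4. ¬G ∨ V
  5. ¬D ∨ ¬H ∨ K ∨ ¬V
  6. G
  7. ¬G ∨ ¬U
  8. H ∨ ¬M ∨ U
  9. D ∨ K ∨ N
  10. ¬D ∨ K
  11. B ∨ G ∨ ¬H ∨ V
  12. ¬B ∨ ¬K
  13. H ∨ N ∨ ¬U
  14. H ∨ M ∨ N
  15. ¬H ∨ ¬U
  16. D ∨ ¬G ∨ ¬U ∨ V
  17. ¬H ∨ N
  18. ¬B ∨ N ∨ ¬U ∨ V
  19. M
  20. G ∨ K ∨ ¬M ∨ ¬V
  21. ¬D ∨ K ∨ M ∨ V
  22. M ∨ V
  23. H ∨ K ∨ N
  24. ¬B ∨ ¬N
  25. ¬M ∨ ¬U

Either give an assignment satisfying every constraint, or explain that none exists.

Unit clause (G) forces G = True.
In (¬G ∨ ¬U) only ¬U is left, so U = False.
Unit clause (M) forces M = True.
In (H ∨ U) only H is left, so H = True.
In (¬B ∨ ¬H) only ¬B is left, so B = False.
In (¬G ∨ V) only V is left, so V = True.
In (¬H ∨ N) only N is left, so N = True.
Set K = False.
  then (¬D ∨ ¬H ∨ K ∨ ¬V) forces D = False.
All clauses satisfied.

K=F; U=F; H=T; G=T; V=T; B=F; N=T; M=T; D=F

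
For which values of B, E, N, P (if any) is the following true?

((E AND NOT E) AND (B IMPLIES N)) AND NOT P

Unsatisfiable — no assignment works.

Case E = True: the conjunct NOT E is False.
Case E = False: the conjunct E is False.
Both cases fail — unsatisfiable.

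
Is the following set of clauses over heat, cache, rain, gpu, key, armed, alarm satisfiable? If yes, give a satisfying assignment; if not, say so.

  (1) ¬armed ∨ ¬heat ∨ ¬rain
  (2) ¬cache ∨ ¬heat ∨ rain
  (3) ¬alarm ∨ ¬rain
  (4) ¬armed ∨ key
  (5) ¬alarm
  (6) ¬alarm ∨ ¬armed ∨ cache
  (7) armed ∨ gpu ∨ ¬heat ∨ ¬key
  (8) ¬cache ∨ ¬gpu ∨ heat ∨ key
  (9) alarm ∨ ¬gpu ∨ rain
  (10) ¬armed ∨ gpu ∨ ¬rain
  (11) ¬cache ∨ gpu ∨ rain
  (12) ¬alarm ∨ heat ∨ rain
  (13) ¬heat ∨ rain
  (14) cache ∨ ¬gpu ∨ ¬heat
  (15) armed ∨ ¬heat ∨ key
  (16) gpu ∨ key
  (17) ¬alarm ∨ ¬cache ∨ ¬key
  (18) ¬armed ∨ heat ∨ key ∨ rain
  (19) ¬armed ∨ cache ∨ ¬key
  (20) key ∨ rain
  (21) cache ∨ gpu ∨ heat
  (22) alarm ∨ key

Unit clause (¬alarm) forces alarm = False.
In (alarm ∨ key) only key is left, so key = True.
Set heat = False.
Set cache = True.
Set rain = True.
Set gpu = True.
Set armed = True.
All clauses satisfied.

heat=F, cache=T, rain=T, gpu=T, key=T, armed=T, alarm=F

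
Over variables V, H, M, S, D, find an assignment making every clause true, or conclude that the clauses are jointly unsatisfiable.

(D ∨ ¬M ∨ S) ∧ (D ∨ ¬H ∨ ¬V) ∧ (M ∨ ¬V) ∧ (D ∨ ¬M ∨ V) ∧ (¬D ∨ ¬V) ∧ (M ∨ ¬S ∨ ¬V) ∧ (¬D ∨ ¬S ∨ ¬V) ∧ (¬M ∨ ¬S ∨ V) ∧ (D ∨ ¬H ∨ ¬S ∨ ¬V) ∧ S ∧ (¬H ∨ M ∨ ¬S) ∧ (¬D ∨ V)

Unit clause (S) forces S = True.
Set V = True.
  then (M ∨ ¬V) forces M = True.
  then (¬D ∨ ¬V) forces D = False.
  then (D ∨ ¬H ∨ ¬S ∨ ¬V) forces H = False.
All clauses satisfied.

V=T, H=F, M=T, S=T, D=F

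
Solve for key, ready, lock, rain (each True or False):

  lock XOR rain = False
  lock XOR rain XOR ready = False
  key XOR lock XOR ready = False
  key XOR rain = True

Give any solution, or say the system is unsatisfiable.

UNSATISFIABLE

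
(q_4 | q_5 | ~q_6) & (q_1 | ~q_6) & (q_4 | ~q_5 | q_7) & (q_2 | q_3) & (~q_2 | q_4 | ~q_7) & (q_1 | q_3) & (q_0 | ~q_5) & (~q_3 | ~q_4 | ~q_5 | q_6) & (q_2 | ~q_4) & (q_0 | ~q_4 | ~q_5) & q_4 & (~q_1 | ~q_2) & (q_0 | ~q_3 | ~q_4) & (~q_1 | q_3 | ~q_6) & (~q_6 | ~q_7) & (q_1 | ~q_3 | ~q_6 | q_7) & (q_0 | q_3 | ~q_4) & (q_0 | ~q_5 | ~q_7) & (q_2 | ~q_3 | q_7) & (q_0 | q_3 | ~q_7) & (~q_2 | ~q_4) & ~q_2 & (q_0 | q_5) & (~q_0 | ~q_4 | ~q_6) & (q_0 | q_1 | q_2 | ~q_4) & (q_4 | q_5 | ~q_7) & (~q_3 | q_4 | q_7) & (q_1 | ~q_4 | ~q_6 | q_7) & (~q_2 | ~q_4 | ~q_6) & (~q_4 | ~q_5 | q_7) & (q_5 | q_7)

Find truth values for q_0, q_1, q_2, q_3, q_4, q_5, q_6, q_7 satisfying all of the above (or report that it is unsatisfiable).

No satisfying assignment exists.

Case q_4 = True:
  (q_2 | ~q_4) forces q_2 = True.
  Clause (~q_2 | ~q_4) is falsified — contradiction.
Case q_4 = False:
  Clause (q_4) is falsified — contradiction.
Both cases fail, so the formula is unsatisfiable.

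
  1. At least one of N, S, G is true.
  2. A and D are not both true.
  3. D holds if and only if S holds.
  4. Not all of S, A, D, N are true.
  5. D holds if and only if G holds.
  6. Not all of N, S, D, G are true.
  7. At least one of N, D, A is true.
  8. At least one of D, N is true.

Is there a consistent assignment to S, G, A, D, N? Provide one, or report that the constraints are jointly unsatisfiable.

S = False, G = False, A = False, D = False, N = True

  (1) {N, S, G}: 1 true — at least one ✓
  (2) A=F, D=F — not both ✓
  (3) D=F, S=F — same ✓
  (4) {S, A, D, N}: 1/4 true — not all ✓
  (5) D=F, G=F — same ✓
  (6) {N, S, D, G}: 1/4 true — not all ✓
  (7) {N, D, A}: 1 true — at least one ✓
  (8) {D, N}: 1 true — at least one ✓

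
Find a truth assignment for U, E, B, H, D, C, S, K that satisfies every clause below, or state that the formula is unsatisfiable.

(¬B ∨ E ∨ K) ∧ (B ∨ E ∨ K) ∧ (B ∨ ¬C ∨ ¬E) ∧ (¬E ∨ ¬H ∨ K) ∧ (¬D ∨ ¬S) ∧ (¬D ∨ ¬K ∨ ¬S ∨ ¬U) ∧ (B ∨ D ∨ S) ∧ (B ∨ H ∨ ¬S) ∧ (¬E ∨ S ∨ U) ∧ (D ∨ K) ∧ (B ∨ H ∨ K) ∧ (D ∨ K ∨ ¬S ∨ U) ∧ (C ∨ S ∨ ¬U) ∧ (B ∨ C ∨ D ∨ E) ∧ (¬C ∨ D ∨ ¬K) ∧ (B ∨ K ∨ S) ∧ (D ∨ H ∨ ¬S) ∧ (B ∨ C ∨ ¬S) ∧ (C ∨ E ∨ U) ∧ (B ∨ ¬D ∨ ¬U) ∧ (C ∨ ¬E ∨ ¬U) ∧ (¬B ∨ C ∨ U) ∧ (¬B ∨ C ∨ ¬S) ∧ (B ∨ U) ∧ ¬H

Unit clause (¬H) forces H = False.
Set U = True.
Set E = True.
  then (C ∨ ¬E ∨ ¬U) forces C = True.
  then (B ∨ ¬C ∨ ¬E) forces B = True.
Try D = False:
  (D ∨ K) forces K = True.
  clause (¬C ∨ D ∨ ¬K) is falsified — backtrack.
So D = True.
  then (¬D ∨ ¬S) forces S = False.
Set K = True.
All clauses satisfied.

U = True, E = True, B = True, H = False, D = True, C = True, S = False, K = True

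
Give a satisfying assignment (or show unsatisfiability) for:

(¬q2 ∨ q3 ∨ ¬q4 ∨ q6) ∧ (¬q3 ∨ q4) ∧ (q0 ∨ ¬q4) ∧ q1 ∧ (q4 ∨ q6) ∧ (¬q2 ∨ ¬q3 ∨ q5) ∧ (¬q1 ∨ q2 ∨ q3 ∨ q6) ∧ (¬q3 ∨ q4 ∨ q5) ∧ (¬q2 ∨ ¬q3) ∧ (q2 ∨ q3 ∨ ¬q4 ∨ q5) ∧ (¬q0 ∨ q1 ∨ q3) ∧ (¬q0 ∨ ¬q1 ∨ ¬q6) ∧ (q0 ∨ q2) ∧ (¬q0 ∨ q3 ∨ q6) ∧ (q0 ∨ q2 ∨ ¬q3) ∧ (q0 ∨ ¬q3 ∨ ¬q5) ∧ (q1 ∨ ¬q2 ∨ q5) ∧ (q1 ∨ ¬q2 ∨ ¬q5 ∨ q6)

Unit clause (q1) forces q1 = True.
Set q0 = True.
  then (¬q0 ∨ ¬q1 ∨ ¬q6) forces q6 = False.
  then (¬q0 ∨ q3 ∨ q6) forces q3 = True.
  then (¬q3 ∨ q4) forces q4 = True.
  then (¬q2 ∨ ¬q3) forces q2 = False.
Set q5 = True.
All clauses satisfied.

q0=T; q1=T; q2=F; q3=T; q4=T; q5=T; q6=F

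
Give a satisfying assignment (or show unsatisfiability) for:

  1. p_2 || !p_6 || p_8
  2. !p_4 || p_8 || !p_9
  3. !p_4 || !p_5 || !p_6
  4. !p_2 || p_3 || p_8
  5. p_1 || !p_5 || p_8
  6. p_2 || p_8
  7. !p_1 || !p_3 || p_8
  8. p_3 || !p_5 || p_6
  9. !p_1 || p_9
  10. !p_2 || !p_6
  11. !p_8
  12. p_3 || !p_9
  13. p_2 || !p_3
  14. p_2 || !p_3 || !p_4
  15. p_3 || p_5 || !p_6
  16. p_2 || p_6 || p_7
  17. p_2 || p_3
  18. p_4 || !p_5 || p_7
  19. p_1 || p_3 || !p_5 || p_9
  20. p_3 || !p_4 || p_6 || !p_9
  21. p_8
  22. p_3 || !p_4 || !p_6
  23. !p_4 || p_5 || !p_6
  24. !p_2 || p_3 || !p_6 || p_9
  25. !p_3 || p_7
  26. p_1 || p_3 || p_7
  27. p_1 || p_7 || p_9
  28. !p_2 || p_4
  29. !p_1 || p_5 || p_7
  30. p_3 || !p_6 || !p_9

Case p_8 = True:
  Clause (!p_8) is falsified — contradiction.
Case p_8 = False:
  Clause (p_8) is falsified — contradiction.
Both cases fail, so the formula is unsatisfiable.

Unsatisfiable — no assignment works.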